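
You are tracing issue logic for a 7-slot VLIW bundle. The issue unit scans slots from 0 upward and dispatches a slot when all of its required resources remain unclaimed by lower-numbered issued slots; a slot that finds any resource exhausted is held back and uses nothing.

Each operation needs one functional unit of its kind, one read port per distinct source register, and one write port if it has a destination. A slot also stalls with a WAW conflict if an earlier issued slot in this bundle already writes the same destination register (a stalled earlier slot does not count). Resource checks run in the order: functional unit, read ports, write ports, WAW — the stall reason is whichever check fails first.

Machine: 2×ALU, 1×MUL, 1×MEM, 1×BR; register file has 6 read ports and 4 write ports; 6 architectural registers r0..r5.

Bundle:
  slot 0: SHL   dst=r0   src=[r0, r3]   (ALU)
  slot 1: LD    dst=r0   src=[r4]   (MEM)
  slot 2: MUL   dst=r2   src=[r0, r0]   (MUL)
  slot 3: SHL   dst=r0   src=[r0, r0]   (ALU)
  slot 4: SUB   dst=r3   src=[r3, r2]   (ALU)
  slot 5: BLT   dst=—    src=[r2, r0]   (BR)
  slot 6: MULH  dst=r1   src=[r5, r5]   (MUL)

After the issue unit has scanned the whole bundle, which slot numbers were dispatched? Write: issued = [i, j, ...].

#0 ALU src=r0,r3 dispatched  <A:1 Mu:1 Ld:1 B:1 rd:4 wr:3>
#1 MEM src=r4 held:WAW  <A:1 Mu:1 Ld:1 B:1 rd:4 wr:3>
#2 MUL src=r0,r0 dispatched  <A:1 Mu:0 Ld:1 B:1 rd:3 wr:2>
#3 ALU src=r0,r0 held:WAW  <A:1 Mu:0 Ld:1 B:1 rd:3 wr:2>
#4 ALU src=r3,r2 dispatched  <A:0 Mu:0 Ld:1 B:1 rd:1 wr:1>
#5 BR src=r2,r0 held:RD_PORT  <A:0 Mu:0 Ld:1 B:1 rd:1 wr:1>
#6 MUL src=r5,r5 held:FU  <A:0 Mu:0 Ld:1 B:1 rd:1 wr:1>

issued = [0, 2, 4]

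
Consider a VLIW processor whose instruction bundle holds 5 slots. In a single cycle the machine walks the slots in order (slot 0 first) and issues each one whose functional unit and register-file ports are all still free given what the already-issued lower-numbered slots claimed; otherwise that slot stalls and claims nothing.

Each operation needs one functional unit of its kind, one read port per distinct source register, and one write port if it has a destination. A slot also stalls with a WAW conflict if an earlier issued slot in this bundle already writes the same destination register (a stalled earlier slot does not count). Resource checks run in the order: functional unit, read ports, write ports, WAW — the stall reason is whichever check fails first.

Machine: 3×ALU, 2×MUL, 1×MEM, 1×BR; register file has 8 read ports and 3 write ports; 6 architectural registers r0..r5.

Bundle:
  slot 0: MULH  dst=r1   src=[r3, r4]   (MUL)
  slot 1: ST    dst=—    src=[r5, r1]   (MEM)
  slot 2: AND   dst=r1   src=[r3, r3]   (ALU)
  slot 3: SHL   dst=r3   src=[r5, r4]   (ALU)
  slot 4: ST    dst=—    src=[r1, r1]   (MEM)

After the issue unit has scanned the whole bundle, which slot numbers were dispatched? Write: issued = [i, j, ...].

issued = [0, 1, 3]

(0) want 1×MUL +2rd +1wr — yes → AL3|MU1|ME1|BR1|rd6|wr2
(1) want 1×MEM +2rd +0wr — yes → AL3|MU1|ME0|BR1|rd4|wr2
(2) want 1×ALU +1rd +1wr — WAW → AL3|MU1|ME0|BR1|rd4|wr2
(3) want 1×ALU +2rd +1wr — yes → AL2|MU1|ME0|BR1|rd2|wr1
(4) want 1×MEM +1rd +0wr — FU → AL2|MU1|ME0|BR1|rd2|wr1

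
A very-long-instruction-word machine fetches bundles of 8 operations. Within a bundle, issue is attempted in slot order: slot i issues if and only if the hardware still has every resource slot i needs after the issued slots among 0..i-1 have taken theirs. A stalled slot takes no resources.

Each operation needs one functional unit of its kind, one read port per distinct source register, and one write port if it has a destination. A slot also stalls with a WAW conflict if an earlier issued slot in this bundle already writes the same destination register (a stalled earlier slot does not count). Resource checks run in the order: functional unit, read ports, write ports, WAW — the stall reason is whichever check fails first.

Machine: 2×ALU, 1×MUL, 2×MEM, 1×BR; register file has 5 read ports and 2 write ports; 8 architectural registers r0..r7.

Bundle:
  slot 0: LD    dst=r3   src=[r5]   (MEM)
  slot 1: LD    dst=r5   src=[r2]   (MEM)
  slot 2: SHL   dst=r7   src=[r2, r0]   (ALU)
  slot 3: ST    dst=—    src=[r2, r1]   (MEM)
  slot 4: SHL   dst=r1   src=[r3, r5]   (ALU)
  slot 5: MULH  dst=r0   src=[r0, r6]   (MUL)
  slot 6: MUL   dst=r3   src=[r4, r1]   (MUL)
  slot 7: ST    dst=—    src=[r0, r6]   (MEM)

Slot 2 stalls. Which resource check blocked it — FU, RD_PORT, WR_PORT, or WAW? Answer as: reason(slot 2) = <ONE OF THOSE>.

reason(slot 2) = WR_PORT

[0] MEM needs rd=1 wr=1: ok; after: ALU=2 MUL=1 MEM=1 BR=1, R=4, W=1
[1] MEM needs rd=1 wr=1: ok; after: ALU=2 MUL=1 MEM=0 BR=1, R=3, W=0
[2] ALU needs rd=2 wr=1: WR_PORT; after: ALU=2 MUL=1 MEM=0 BR=1, R=3, W=0
[3] MEM needs rd=2 wr=0: FU; after: ALU=2 MUL=1 MEM=0 BR=1, R=3, W=0
[4] ALU needs rd=2 wr=1: WR_PORT; after: ALU=2 MUL=1 MEM=0 BR=1, R=3, W=0
[5] MUL needs rd=2 wr=1: WR_PORT; after: ALU=2 MUL=1 MEM=0 BR=1, R=3, W=0
[6] MUL needs rd=2 wr=1: WR_PORT; after: ALU=2 MUL=1 MEM=0 BR=1, R=3, W=0
[7] MEM needs rd=2 wr=0: FU; after: ALU=2 MUL=1 MEM=0 BR=1, R=3, W=0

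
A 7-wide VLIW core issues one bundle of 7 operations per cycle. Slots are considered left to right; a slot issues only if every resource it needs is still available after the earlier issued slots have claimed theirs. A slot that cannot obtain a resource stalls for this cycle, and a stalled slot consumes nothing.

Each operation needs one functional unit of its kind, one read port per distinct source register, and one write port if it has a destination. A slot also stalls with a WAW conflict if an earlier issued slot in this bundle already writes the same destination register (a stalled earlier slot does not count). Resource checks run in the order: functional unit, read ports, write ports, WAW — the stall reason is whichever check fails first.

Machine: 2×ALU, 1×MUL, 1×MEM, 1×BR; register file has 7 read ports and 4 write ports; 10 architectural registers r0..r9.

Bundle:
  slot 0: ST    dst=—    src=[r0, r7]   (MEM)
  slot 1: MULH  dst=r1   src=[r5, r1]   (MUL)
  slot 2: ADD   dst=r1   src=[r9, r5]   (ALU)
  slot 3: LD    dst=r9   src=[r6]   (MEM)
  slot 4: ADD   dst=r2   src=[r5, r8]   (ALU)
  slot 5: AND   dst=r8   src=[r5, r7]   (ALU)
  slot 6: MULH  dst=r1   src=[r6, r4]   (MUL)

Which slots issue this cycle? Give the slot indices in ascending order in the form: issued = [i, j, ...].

#0 MEM src=r0,r7 dispatched  <A:2 Mu:1 Ld:0 B:1 rd:5 wr:4>
#1 MUL src=r5,r1 dispatched  <A:2 Mu:0 Ld:0 B:1 rd:3 wr:3>
#2 ALU src=r9,r5 held:WAW  <A:2 Mu:0 Ld:0 B:1 rd:3 wr:3>
#3 MEM src=r6 held:FU  <A:2 Mu:0 Ld:0 B:1 rd:3 wr:3>
#4 ALU src=r5,r8 dispatched  <A:1 Mu:0 Ld:0 B:1 rd:1 wr:2>
#5 ALU src=r5,r7 held:RD_PORT  <A:1 Mu:0 Ld:0 B:1 rd:1 wr:2>
#6 MUL src=r6,r4 held:FU  <A:1 Mu:0 Ld:0 B:1 rd:1 wr:2>

issued = [0, 1, 4]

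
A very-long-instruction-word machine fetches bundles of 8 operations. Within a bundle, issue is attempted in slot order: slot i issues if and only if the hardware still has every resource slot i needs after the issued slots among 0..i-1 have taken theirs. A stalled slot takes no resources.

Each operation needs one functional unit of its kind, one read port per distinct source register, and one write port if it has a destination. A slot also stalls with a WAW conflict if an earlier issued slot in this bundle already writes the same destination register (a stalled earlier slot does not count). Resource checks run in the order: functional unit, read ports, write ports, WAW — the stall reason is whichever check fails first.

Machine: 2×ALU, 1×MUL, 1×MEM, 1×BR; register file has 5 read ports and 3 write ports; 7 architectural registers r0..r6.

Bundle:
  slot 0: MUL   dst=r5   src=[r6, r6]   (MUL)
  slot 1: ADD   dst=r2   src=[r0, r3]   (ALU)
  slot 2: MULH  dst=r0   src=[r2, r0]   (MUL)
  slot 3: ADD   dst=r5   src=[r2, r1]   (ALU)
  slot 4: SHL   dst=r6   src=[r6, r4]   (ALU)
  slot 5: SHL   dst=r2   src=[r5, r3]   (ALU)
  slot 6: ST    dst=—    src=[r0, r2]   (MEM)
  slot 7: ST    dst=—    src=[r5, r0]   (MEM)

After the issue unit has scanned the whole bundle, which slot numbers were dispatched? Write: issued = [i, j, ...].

(0) want 1×MUL +1rd +1wr — yes → AL2|MU0|ME1|BR1|rd4|wr2
(1) want 1×ALU +2rd +1wr — yes → AL1|MU0|ME1|BR1|rd2|wr1
(2) want 1×MUL +2rd +1wr — FU → AL1|MU0|ME1|BR1|rd2|wr1
(3) want 1×ALU +2rd +1wr — WAW → AL1|MU0|ME1|BR1|rd2|wr1
(4) want 1×ALU +2rd +1wr — yes → AL0|MU0|ME1|BR1|rd0|wr0
(5) want 1×ALU +2rd +1wr — FU → AL0|MU0|ME1|BR1|rd0|wr0
(6) want 1×MEM +2rd +0wr — RD_PORT → AL0|MU0|ME1|BR1|rd0|wr0
(7) want 1×MEM +2rd +0wr — RD_PORT → AL0|MU0|ME1|BR1|rd0|wr0

issued = [0, 1, 4]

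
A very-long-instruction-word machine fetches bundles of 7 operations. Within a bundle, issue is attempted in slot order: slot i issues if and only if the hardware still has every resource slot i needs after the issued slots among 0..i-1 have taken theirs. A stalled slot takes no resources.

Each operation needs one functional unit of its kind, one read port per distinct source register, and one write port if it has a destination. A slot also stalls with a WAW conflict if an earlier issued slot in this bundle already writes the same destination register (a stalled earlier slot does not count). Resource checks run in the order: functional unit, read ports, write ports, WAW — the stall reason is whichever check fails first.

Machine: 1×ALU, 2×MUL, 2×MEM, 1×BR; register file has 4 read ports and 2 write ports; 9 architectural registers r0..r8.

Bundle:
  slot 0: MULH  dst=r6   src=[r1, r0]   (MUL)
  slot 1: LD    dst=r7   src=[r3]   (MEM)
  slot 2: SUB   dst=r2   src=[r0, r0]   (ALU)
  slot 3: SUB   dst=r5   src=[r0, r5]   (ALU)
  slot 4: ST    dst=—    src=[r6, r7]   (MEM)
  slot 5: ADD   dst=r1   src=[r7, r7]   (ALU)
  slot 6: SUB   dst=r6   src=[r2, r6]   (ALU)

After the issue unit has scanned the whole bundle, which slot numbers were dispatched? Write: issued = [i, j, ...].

issued = [0, 1]

slot 0 (MUL): ISSUE — free A1,Mu1,Ld2,B1 rp2 wp1
slot 1 (MEM): ISSUE — free A1,Mu1,Ld1,B1 rp1 wp0
slot 2 (ALU): stall WR_PORT — free A1,Mu1,Ld1,B1 rp1 wp0
slot 3 (ALU): stall RD_PORT — free A1,Mu1,Ld1,B1 rp1 wp0
slot 4 (MEM): stall RD_PORT — free A1,Mu1,Ld1,B1 rp1 wp0
slot 5 (ALU): stall WR_PORT — free A1,Mu1,Ld1,B1 rp1 wp0
slot 6 (ALU): stall RD_PORT — free A1,Mu1,Ld1,B1 rp1 wp0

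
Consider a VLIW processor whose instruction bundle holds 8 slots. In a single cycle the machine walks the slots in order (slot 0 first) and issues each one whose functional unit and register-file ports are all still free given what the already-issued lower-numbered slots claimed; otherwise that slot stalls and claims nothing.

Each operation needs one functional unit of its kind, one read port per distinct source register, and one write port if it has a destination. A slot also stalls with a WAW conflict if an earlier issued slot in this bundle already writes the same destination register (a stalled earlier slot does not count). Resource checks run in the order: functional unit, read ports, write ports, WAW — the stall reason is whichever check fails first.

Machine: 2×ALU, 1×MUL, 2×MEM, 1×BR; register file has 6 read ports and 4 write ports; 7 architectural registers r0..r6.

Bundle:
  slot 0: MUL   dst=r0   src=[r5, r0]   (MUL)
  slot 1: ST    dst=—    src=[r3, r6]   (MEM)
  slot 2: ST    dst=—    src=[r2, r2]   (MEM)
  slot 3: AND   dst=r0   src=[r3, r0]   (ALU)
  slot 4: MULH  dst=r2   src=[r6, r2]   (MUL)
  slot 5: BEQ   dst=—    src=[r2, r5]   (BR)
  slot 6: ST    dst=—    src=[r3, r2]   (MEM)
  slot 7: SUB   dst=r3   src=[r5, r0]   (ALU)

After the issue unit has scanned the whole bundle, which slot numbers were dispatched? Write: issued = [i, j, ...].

issued = [0, 1, 2]

slot 0 (MUL): ISSUE — free A2,Mu0,Ld2,B1 rp4 wp3
slot 1 (MEM): ISSUE — free A2,Mu0,Ld1,B1 rp2 wp3
slot 2 (MEM): ISSUE — free A2,Mu0,Ld0,B1 rp1 wp3
slot 3 (ALU): stall RD_PORT — free A2,Mu0,Ld0,B1 rp1 wp3
slot 4 (MUL): stall FU — free A2,Mu0,Ld0,B1 rp1 wp3
slot 5 (BR): stall RD_PORT — free A2,Mu0,Ld0,B1 rp1 wp3
slot 6 (MEM): stall FU — free A2,Mu0,Ld0,B1 rp1 wp3
slot 7 (ALU): stall RD_PORT — free A2,Mu0,Ld0,B1 rp1 wp3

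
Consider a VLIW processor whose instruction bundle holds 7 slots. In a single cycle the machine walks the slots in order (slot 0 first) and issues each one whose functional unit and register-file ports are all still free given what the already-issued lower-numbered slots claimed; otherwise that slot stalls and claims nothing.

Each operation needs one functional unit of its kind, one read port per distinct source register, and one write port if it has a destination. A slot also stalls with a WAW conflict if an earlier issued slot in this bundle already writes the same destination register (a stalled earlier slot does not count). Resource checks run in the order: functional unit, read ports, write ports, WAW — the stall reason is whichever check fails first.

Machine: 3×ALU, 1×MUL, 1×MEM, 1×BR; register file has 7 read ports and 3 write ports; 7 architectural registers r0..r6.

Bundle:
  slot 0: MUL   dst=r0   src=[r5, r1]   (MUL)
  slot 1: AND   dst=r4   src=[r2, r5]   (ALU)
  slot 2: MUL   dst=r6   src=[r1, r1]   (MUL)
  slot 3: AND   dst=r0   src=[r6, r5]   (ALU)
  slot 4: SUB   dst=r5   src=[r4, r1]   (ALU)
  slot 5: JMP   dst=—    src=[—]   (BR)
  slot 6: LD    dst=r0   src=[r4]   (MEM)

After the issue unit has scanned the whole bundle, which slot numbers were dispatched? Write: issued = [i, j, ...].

  0. MUL→r0 ⇒ go  {3A/0Mu/1Ld/1B | 5r 2w}
  1. ALU→r4 ⇒ go  {2A/0Mu/1Ld/1B | 3r 1w}
  2. MUL→r6 ⇒ no(FU)  {2A/0Mu/1Ld/1B | 3r 1w}
  3. ALU→r0 ⇒ no(WAW)  {2A/0Mu/1Ld/1B | 3r 1w}
  4. ALU→r5 ⇒ go  {1A/0Mu/1Ld/1B | 1r 0w}
  5. BR ⇒ go  {1A/0Mu/1Ld/0B | 1r 0w}
  6. MEM→r0 ⇒ no(WR_PORT)  {1A/0Mu/1Ld/0B | 1r 0w}

issued = [0, 1, 4, 5]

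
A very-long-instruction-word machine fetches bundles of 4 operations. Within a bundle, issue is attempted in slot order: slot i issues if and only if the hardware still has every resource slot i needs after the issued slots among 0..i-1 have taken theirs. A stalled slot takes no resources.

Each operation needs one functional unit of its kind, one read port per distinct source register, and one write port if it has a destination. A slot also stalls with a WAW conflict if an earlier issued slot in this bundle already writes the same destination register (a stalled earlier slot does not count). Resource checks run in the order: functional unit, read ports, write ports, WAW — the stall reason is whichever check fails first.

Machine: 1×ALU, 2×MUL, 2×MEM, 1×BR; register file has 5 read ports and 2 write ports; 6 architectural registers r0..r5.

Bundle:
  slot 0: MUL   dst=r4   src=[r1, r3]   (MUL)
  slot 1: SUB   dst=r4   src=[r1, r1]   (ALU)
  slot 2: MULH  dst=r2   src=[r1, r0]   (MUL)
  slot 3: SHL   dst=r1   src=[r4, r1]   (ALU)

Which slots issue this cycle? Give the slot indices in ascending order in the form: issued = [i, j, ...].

issued = [0, 2]

[0] MUL needs rd=2 wr=1: ok; after: ALU=1 MUL=1 MEM=2 BR=1, R=3, W=1
[1] ALU needs rd=1 wr=1: WAW; after: ALU=1 MUL=1 MEM=2 BR=1, R=3, W=1
[2] MUL needs rd=2 wr=1: ok; after: ALU=1 MUL=0 MEM=2 BR=1, R=1, W=0
[3] ALU needs rd=2 wr=1: RD_PORT; after: ALU=1 MUL=0 MEM=2 BR=1, R=1, W=0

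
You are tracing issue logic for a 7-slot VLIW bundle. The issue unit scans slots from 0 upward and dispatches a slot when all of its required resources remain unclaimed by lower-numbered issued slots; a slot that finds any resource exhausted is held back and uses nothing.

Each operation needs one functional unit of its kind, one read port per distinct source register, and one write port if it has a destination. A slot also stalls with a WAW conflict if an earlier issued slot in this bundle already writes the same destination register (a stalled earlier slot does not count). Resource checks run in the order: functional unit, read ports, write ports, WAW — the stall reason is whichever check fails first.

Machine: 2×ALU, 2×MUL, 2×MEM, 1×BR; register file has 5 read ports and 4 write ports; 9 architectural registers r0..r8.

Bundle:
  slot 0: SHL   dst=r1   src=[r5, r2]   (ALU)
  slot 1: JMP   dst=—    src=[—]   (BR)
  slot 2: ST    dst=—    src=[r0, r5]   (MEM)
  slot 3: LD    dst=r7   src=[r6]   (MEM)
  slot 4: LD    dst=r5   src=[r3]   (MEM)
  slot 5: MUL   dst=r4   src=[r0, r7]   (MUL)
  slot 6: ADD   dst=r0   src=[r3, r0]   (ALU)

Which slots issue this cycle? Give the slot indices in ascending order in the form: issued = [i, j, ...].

(0) want 1×ALU +2rd +1wr — yes → AL1|MU2|ME2|BR1|rd3|wr3
(1) want 1×BR +0rd +0wr — yes → AL1|MU2|ME2|BR0|rd3|wr3
(2) want 1×MEM +2rd +0wr — yes → AL1|MU2|ME1|BR0|rd1|wr3
(3) want 1×MEM +1rd +1wr — yes → AL1|MU2|ME0|BR0|rd0|wr2
(4) want 1×MEM +1rd +1wr — FU → AL1|MU2|ME0|BR0|rd0|wr2
(5) want 1×MUL +2rd +1wr — RD_PORT → AL1|MU2|ME0|BR0|rd0|wr2
(6) want 1×ALU +2rd +1wr — RD_PORT → AL1|MU2|ME0|BR0|rd0|wr2

issued = [0, 1, 2, 3]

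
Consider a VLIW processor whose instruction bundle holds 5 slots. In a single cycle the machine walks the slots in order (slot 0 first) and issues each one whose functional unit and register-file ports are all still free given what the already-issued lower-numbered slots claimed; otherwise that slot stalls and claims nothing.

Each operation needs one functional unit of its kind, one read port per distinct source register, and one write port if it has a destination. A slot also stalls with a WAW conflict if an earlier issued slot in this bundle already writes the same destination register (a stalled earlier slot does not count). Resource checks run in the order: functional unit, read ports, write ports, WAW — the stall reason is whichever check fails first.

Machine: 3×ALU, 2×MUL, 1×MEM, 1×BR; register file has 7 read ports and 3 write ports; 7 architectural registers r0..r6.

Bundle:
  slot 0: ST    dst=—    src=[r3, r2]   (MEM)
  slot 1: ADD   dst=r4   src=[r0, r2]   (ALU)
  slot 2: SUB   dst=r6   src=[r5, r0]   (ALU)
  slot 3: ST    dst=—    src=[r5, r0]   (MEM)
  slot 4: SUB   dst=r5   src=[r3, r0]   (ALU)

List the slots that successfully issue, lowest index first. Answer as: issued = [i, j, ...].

issued = [0, 1, 2]

#0 MEM src=r3,r2 dispatched  <A:3 Mu:2 Ld:0 B:1 rd:5 wr:3>
#1 ALU src=r0,r2 dispatched  <A:2 Mu:2 Ld:0 B:1 rd:3 wr:2>
#2 ALU src=r5,r0 dispatched  <A:1 Mu:2 Ld:0 B:1 rd:1 wr:1>
#3 MEM src=r5,r0 held:FU  <A:1 Mu:2 Ld:0 B:1 rd:1 wr:1>
#4 ALU src=r3,r0 held:RD_PORT  <A:1 Mu:2 Ld:0 B:1 rd:1 wr:1>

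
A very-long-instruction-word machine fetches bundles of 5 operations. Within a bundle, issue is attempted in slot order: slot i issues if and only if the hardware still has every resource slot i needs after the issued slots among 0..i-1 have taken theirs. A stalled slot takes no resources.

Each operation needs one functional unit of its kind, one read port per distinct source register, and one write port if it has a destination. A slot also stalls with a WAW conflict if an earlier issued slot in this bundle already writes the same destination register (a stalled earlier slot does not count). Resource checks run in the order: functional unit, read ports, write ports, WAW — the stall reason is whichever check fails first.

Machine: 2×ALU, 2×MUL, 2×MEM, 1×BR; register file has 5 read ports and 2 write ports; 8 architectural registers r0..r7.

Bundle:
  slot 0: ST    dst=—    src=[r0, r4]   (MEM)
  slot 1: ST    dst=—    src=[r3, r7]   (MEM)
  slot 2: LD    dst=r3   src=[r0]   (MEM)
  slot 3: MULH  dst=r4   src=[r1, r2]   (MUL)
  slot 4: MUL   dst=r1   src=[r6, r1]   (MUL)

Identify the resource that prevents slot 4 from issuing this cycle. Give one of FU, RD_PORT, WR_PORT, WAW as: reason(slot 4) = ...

reason(slot 4) = RD_PORT

(0) want 1×MEM +2rd +0wr — yes → AL2|MU2|ME1|BR1|rd3|wr2
(1) want 1×MEM +2rd +0wr — yes → AL2|MU2|ME0|BR1|rd1|wr2
(2) want 1×MEM +1rd +1wr — FU → AL2|MU2|ME0|BR1|rd1|wr2
(3) want 1×MUL +2rd +1wr — RD_PORT → AL2|MU2|ME0|BR1|rd1|wr2
(4) want 1×MUL +2rd +1wr — RD_PORT → AL2|MU2|ME0|BR1|rd1|wr2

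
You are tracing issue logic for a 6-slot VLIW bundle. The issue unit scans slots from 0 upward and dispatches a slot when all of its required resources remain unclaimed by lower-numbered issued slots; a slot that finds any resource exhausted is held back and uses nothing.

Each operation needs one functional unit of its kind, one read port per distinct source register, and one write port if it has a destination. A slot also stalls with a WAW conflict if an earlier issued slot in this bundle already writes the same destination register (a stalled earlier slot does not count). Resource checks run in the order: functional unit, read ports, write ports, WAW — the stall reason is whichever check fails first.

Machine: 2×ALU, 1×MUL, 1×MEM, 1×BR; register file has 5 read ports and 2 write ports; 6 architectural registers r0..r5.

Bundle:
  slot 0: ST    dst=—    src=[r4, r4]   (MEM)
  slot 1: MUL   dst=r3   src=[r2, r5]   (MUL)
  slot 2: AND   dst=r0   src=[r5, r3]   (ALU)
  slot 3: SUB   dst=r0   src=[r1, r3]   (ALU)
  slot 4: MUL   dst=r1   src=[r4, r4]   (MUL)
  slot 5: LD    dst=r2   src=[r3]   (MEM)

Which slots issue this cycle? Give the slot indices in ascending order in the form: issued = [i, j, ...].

issued = [0, 1, 2]

(0) want 1×MEM +1rd +0wr — yes → AL2|MU1|ME0|BR1|rd4|wr2
(1) want 1×MUL +2rd +1wr — yes → AL2|MU0|ME0|BR1|rd2|wr1
(2) want 1×ALU +2rd +1wr — yes → AL1|MU0|ME0|BR1|rd0|wr0
(3) want 1×ALU +2rd +1wr — RD_PORT → AL1|MU0|ME0|BR1|rd0|wr0
(4) want 1×MUL +1rd +1wr — FU → AL1|MU0|ME0|BR1|rd0|wr0
(5) want 1×MEM +1rd +1wr — FU → AL1|MU0|ME0|BR1|rd0|wr0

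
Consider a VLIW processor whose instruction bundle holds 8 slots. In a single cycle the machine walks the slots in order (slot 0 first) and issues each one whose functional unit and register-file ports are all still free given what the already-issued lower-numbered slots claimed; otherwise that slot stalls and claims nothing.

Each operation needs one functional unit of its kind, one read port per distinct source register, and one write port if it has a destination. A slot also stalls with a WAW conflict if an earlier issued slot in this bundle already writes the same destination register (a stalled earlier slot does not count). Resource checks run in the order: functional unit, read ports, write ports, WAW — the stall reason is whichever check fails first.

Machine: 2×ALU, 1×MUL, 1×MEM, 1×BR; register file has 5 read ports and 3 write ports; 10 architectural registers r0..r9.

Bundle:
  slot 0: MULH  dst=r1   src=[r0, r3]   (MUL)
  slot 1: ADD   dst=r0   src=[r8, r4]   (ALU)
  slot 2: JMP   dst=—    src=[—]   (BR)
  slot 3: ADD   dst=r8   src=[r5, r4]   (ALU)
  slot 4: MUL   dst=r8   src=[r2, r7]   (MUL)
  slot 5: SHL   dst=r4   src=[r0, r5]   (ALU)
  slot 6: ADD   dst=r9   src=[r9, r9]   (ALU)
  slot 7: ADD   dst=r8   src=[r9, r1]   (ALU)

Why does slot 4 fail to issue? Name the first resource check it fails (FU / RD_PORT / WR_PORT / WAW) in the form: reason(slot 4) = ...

reason(slot 4) = FU

#0 MUL src=r0,r3 dispatched  <A:2 Mu:0 Ld:1 B:1 rd:3 wr:2>
#1 ALU src=r8,r4 dispatched  <A:1 Mu:0 Ld:1 B:1 rd:1 wr:1>
#2 BR src=- dispatched  <A:1 Mu:0 Ld:1 B:0 rd:1 wr:1>
#3 ALU src=r5,r4 held:RD_PORT  <A:1 Mu:0 Ld:1 B:0 rd:1 wr:1>
#4 MUL src=r2,r7 held:FU  <A:1 Mu:0 Ld:1 B:0 rd:1 wr:1>
#5 ALU src=r0,r5 held:RD_PORT  <A:1 Mu:0 Ld:1 B:0 rd:1 wr:1>
#6 ALU src=r9,r9 dispatched  <A:0 Mu:0 Ld:1 B:0 rd:0 wr:0>
#7 ALU src=r9,r1 held:FU  <A:0 Mu:0 Ld:1 B:0 rd:0 wr:0>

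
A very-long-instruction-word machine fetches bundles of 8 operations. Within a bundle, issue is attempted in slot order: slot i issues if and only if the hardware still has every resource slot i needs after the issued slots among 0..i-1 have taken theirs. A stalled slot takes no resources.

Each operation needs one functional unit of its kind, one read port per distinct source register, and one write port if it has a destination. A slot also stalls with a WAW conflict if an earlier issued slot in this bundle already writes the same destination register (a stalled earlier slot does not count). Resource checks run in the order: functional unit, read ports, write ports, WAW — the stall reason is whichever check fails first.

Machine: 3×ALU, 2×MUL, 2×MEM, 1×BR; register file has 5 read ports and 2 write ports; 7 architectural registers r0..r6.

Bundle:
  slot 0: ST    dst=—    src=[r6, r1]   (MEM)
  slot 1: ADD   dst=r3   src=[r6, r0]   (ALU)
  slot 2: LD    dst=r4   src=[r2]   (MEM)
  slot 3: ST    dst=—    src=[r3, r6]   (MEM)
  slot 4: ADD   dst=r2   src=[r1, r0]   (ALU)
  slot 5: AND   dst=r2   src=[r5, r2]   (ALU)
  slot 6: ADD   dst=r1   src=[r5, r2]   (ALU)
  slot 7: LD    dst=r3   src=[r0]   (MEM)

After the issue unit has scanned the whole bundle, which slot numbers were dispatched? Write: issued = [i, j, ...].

[0] MEM needs rd=2 wr=0: ok; after: ALU=3 MUL=2 MEM=1 BR=1, R=3, W=2
[1] ALU needs rd=2 wr=1: ok; after: ALU=2 MUL=2 MEM=1 BR=1, R=1, W=1
[2] MEM needs rd=1 wr=1: ok; after: ALU=2 MUL=2 MEM=0 BR=1, R=0, W=0
[3] MEM needs rd=2 wr=0: FU; after: ALU=2 MUL=2 MEM=0 BR=1, R=0, W=0
[4] ALU needs rd=2 wr=1: RD_PORT; after: ALU=2 MUL=2 MEM=0 BR=1, R=0, W=0
[5] ALU needs rd=2 wr=1: RD_PORT; after: ALU=2 MUL=2 MEM=0 BR=1, R=0, W=0
[6] ALU needs rd=2 wr=1: RD_PORT; after: ALU=2 MUL=2 MEM=0 BR=1, R=0, W=0
[7] MEM needs rd=1 wr=1: FU; after: ALU=2 MUL=2 MEM=0 BR=1, R=0, W=0

issued = [0, 1, 2]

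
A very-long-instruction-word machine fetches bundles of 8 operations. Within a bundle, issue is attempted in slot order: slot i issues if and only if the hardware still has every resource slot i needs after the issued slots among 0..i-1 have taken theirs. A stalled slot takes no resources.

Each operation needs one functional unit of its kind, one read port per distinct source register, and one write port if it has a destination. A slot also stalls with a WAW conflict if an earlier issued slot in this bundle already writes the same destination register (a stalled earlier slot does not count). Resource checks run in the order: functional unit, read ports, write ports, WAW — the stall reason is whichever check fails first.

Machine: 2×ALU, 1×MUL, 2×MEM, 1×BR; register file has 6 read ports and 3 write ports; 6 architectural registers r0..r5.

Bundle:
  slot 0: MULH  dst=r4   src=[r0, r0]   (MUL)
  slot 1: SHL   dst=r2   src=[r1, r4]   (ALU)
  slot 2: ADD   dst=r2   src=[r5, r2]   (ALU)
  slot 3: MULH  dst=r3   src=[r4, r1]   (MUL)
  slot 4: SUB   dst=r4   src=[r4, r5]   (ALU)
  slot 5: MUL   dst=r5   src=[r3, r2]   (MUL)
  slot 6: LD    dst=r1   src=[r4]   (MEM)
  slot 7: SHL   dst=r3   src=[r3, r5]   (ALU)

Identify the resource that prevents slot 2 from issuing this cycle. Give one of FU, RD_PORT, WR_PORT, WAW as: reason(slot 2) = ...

reason(slot 2) = WAW

  0. MUL→r4 ⇒ go  {2A/0Mu/2Ld/1B | 5r 2w}
  1. ALU→r2 ⇒ go  {1A/0Mu/2Ld/1B | 3r 1w}
  2. ALU→r2 ⇒ no(WAW)  {1A/0Mu/2Ld/1B | 3r 1w}
  3. MUL→r3 ⇒ no(FU)  {1A/0Mu/2Ld/1B | 3r 1w}
  4. ALU→r4 ⇒ no(WAW)  {1A/0Mu/2Ld/1B | 3r 1w}
  5. MUL→r5 ⇒ no(FU)  {1A/0Mu/2Ld/1B | 3r 1w}
  6. MEM→r1 ⇒ go  {1A/0Mu/1Ld/1B | 2r 0w}
  7. ALU→r3 ⇒ no(WR_PORT)  {1A/0Mu/1Ld/1B | 2r 0w}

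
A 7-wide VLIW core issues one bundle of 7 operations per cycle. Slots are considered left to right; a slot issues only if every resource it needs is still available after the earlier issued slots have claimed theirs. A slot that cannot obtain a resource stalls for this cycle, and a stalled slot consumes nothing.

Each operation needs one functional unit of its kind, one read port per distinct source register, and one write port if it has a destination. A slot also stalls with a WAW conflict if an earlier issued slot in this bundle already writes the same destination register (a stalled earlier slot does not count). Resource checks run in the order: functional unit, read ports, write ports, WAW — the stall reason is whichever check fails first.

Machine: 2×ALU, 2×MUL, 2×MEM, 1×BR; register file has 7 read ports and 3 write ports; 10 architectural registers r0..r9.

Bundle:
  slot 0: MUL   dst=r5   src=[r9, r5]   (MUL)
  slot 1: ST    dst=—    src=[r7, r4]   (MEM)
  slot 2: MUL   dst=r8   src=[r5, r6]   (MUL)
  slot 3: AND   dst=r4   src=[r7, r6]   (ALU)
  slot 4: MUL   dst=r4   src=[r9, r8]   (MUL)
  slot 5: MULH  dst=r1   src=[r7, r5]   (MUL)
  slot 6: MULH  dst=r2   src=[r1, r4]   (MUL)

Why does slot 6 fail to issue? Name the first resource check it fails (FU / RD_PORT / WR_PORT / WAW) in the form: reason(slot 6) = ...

  0. MUL→r5 ⇒ go  {2A/1Mu/2Ld/1B | 5r 2w}
  1. MEM ⇒ go  {2A/1Mu/1Ld/1B | 3r 2w}
  2. MUL→r8 ⇒ go  {2A/0Mu/1Ld/1B | 1r 1w}
  3. ALU→r4 ⇒ no(RD_PORT)  {2A/0Mu/1Ld/1B | 1r 1w}
  4. MUL→r4 ⇒ no(FU)  {2A/0Mu/1Ld/1B | 1r 1w}
  5. MUL→r1 ⇒ no(FU)  {2A/0Mu/1Ld/1B | 1r 1w}
  6. MUL→r2 ⇒ no(FU)  {2A/0Mu/1Ld/1B | 1r 1w}

reason(slot 6) = FU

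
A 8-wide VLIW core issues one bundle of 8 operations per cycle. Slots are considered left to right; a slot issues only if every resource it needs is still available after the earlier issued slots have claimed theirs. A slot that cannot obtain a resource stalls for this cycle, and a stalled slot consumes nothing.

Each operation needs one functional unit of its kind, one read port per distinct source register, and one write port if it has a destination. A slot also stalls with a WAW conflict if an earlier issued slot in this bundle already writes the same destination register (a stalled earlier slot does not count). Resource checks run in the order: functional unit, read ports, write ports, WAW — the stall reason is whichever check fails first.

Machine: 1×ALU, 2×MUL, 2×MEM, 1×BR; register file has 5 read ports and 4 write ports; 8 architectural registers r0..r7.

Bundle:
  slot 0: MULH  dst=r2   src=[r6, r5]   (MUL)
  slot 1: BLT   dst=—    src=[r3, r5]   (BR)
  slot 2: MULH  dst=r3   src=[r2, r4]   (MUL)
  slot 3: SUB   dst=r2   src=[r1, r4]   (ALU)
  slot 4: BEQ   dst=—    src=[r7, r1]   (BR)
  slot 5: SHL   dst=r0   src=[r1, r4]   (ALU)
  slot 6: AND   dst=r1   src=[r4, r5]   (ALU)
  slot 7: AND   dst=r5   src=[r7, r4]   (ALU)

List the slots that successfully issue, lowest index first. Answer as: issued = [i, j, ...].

issued = [0, 1]

slot 0 (MUL): ISSUE — free A1,Mu1,Ld2,B1 rp3 wp3
slot 1 (BR): ISSUE — free A1,Mu1,Ld2,B0 rp1 wp3
slot 2 (MUL): stall RD_PORT — free A1,Mu1,Ld2,B0 rp1 wp3
slot 3 (ALU): stall RD_PORT — free A1,Mu1,Ld2,B0 rp1 wp3
slot 4 (BR): stall FU — free A1,Mu1,Ld2,B0 rp1 wp3
slot 5 (ALU): stall RD_PORT — free A1,Mu1,Ld2,B0 rp1 wp3
slot 6 (ALU): stall RD_PORT — free A1,Mu1,Ld2,B0 rp1 wp3
slot 7 (ALU): stall RD_PORT — free A1,Mu1,Ld2,B0 rp1 wp3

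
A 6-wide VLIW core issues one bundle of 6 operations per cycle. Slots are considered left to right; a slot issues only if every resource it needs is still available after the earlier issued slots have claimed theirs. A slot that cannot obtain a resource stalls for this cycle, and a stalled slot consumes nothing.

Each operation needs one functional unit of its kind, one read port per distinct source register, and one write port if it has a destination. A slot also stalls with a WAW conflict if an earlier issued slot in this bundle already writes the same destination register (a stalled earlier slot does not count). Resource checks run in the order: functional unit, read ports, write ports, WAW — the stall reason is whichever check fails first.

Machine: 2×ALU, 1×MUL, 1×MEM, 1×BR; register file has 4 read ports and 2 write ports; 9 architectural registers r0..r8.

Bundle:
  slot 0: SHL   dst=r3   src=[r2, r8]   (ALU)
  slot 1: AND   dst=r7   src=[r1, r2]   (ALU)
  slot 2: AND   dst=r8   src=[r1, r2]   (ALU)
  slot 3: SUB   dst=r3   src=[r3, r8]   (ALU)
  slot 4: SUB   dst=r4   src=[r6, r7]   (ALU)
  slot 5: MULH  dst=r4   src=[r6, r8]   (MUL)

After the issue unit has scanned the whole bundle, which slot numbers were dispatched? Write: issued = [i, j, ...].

slot 0 (ALU): ISSUE — free A1,Mu1,Ld1,B1 rp2 wp1
slot 1 (ALU): ISSUE — free A0,Mu1,Ld1,B1 rp0 wp0
slot 2 (ALU): stall FU — free A0,Mu1,Ld1,B1 rp0 wp0
slot 3 (ALU): stall FU — free A0,Mu1,Ld1,B1 rp0 wp0
slot 4 (ALU): stall FU — free A0,Mu1,Ld1,B1 rp0 wp0
slot 5 (MUL): stall RD_PORT — free A0,Mu1,Ld1,B1 rp0 wp0

issued = [0, 1]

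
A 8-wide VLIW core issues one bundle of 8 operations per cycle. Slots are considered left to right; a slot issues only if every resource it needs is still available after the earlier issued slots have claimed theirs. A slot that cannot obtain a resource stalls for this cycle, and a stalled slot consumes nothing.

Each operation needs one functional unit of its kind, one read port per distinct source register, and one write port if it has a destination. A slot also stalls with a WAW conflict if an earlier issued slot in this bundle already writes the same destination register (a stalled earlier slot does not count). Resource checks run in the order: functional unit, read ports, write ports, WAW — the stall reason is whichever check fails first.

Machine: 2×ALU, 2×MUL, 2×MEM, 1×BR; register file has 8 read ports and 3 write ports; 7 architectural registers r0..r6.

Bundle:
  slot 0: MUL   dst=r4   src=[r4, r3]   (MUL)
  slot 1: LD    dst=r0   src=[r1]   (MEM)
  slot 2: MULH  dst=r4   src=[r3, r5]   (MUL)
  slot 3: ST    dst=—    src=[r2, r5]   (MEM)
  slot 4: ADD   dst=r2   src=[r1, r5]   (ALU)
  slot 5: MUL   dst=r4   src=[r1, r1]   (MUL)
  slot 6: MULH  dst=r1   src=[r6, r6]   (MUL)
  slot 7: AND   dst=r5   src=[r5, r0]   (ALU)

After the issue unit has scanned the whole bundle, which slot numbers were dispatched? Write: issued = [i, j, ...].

issued = [0, 1, 3, 4]

#0 MUL src=r4,r3 dispatched  <A:2 Mu:1 Ld:2 B:1 rd:6 wr:2>
#1 MEM src=r1 dispatched  <A:2 Mu:1 Ld:1 B:1 rd:5 wr:1>
#2 MUL src=r3,r5 held:WAW  <A:2 Mu:1 Ld:1 B:1 rd:5 wr:1>
#3 MEM src=r2,r5 dispatched  <A:2 Mu:1 Ld:0 B:1 rd:3 wr:1>
#4 ALU src=r1,r5 dispatched  <A:1 Mu:1 Ld:0 B:1 rd:1 wr:0>
#5 MUL src=r1,r1 held:WR_PORT  <A:1 Mu:1 Ld:0 B:1 rd:1 wr:0>
#6 MUL src=r6,r6 held:WR_PORT  <A:1 Mu:1 Ld:0 B:1 rd:1 wr:0>
#7 ALU src=r5,r0 held:RD_PORT  <A:1 Mu:1 Ld:0 B:1 rd:1 wr:0>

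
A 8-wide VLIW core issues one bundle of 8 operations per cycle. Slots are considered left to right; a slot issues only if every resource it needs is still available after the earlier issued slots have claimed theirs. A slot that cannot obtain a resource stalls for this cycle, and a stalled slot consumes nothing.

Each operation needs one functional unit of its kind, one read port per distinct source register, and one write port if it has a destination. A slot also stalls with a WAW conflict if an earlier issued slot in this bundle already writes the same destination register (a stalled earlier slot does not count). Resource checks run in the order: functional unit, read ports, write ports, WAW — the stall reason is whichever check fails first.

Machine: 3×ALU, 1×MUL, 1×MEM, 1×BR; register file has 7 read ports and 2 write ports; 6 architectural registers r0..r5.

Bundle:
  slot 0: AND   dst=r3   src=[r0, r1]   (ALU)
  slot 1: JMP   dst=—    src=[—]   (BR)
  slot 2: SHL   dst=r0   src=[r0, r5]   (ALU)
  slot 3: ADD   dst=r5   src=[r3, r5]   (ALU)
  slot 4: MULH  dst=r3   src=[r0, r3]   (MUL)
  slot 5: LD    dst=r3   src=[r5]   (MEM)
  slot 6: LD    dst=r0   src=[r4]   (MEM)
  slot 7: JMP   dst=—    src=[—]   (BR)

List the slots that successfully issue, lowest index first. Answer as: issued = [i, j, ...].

issued = [0, 1, 2]

slot 0 (ALU): ISSUE — free A2,Mu1,Ld1,B1 rp5 wp1
slot 1 (BR): ISSUE — free A2,Mu1,Ld1,B0 rp5 wp1
slot 2 (ALU): ISSUE — free A1,Mu1,Ld1,B0 rp3 wp0
slot 3 (ALU): stall WR_PORT — free A1,Mu1,Ld1,B0 rp3 wp0
slot 4 (MUL): stall WR_PORT — free A1,Mu1,Ld1,B0 rp3 wp0
slot 5 (MEM): stall WR_PORT — free A1,Mu1,Ld1,B0 rp3 wp0
slot 6 (MEM): stall WR_PORT — free A1,Mu1,Ld1,B0 rp3 wp0
slot 7 (BR): stall FU — free A1,Mu1,Ld1,B0 rp3 wp0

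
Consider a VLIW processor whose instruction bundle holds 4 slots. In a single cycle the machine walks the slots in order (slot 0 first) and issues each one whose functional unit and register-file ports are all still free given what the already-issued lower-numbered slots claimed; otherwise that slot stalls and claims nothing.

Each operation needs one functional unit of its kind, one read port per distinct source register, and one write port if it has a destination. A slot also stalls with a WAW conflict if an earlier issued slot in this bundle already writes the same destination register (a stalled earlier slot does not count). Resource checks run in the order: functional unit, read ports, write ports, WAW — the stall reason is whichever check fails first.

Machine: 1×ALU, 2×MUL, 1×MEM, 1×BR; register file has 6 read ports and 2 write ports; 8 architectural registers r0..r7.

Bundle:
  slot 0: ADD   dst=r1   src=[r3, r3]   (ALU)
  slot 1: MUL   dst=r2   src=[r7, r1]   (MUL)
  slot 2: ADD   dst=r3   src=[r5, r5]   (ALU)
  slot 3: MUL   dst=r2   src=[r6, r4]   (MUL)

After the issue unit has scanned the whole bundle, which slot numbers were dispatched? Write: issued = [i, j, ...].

[0] ALU needs rd=1 wr=1: ok; after: ALU=0 MUL=2 MEM=1 BR=1, R=5, W=1
[1] MUL needs rd=2 wr=1: ok; after: ALU=0 MUL=1 MEM=1 BR=1, R=3, W=0
[2] ALU needs rd=1 wr=1: FU; after: ALU=0 MUL=1 MEM=1 BR=1, R=3, W=0
[3] MUL needs rd=2 wr=1: WR_PORT; after: ALU=0 MUL=1 MEM=1 BR=1, R=3, W=0

issued = [0, 1]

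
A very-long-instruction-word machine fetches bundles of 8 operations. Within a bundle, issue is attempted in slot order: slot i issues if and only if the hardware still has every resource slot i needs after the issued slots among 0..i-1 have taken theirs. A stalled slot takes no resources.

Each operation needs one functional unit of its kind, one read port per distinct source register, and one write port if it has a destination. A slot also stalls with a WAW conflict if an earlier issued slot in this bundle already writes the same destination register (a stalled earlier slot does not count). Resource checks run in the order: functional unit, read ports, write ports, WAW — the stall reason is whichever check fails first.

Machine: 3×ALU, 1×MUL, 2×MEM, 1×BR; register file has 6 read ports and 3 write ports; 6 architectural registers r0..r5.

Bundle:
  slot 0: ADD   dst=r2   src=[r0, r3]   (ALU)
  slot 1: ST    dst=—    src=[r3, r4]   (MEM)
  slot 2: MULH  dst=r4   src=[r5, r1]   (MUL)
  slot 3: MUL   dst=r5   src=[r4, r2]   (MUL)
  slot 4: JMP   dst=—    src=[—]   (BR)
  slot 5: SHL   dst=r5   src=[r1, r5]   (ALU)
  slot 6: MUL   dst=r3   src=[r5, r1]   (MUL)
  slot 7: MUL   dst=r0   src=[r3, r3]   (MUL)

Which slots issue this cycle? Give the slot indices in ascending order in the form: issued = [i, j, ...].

(0) want 1×ALU +2rd +1wr — yes → AL2|MU1|ME2|BR1|rd4|wr2
(1) want 1×MEM +2rd +0wr — yes → AL2|MU1|ME1|BR1|rd2|wr2
(2) want 1×MUL +2rd +1wr — yes → AL2|MU0|ME1|BR1|rd0|wr1
(3) want 1×MUL +2rd +1wr — FU → AL2|MU0|ME1|BR1|rd0|wr1
(4) want 1×BR +0rd +0wr — yes → AL2|MU0|ME1|BR0|rd0|wr1
(5) want 1×ALU +2rd +1wr — RD_PORT → AL2|MU0|ME1|BR0|rd0|wr1
(6) want 1×MUL +2rd +1wr — FU → AL2|MU0|ME1|BR0|rd0|wr1
(7) want 1×MUL +1rd +1wr — FU → AL2|MU0|ME1|BR0|rd0|wr1

issued = [0, 1, 2, 4]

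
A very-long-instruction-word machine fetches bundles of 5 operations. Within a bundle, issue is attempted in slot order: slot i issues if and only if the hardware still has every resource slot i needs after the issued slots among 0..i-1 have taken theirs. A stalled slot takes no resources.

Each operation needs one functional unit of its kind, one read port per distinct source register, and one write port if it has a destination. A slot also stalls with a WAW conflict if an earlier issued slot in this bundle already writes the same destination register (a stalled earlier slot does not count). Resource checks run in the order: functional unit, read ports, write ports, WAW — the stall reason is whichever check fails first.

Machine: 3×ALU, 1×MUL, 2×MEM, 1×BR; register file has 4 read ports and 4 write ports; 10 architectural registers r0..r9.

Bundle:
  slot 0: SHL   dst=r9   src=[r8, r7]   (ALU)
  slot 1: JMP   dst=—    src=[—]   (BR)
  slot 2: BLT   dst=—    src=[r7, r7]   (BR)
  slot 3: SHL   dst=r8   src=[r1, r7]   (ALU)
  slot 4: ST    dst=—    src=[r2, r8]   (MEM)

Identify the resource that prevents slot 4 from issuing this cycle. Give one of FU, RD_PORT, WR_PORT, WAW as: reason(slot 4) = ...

reason(slot 4) = RD_PORT

  0. ALU→r9 ⇒ go  {2A/1Mu/2Ld/1B | 2r 3w}
  1. BR ⇒ go  {2A/1Mu/2Ld/0B | 2r 3w}
  2. BR ⇒ no(FU)  {2A/1Mu/2Ld/0B | 2r 3w}
  3. ALU→r8 ⇒ go  {1A/1Mu/2Ld/0B | 0r 2w}
  4. MEM ⇒ no(RD_PORT)  {1A/1Mu/2Ld/0B | 0r 2w}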